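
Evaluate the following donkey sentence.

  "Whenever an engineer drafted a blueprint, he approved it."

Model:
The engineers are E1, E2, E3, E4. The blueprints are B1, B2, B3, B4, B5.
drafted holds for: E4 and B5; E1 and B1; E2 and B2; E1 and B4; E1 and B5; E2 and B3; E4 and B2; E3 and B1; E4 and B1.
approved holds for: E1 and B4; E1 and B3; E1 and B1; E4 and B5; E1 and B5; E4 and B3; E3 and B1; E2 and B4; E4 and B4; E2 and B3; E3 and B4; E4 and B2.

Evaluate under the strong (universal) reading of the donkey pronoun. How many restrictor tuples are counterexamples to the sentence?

"it" takes "a blueprint" as antecedent — a donkey pronoun bound across the clause boundary.
Strong reading: for every (e,b) with drafted(e,b), approved(e,b).
Restrictor pairs: (E1,B1) ✓  (E1,B4) ✓  (E1,B5) ✓  (E2,B2) ✗  (E2,B3) ✓  (E3,B1) ✓  (E4,B1) ✗  (E4,B2) ✓  (E4,B5) ✓
Counterexamples (restrictor pairs failing the scope): 2.

2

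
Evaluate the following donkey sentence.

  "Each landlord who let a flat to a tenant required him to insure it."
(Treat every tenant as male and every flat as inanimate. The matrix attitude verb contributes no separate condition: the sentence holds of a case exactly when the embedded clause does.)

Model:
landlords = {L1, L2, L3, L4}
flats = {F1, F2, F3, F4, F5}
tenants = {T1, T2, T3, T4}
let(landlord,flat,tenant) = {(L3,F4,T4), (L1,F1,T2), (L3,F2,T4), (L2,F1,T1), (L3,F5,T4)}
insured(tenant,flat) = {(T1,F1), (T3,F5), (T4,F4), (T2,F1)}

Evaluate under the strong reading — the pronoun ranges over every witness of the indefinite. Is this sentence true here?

False

"him" takes "a tenant" as antecedent and "it" takes "a flat"; both are donkey pronouns co-varying with the restrictor.
Strong reading: for every (l,f,t) with let(l,f,t), insured(t,f).
Restrictor triples: (L1,F1,T2)→insured(T2,F1) ✓  (L2,F1,T1)→insured(T1,F1) ✓  (L3,F2,T4)→insured(T4,F2) ✗  (L3,F4,T4)→insured(T4,F4) ✓  (L3,F5,T4)→insured(T4,F5) ✗
Counterexample: (L3,F2,T4) — insured(T4,F2) does not hold.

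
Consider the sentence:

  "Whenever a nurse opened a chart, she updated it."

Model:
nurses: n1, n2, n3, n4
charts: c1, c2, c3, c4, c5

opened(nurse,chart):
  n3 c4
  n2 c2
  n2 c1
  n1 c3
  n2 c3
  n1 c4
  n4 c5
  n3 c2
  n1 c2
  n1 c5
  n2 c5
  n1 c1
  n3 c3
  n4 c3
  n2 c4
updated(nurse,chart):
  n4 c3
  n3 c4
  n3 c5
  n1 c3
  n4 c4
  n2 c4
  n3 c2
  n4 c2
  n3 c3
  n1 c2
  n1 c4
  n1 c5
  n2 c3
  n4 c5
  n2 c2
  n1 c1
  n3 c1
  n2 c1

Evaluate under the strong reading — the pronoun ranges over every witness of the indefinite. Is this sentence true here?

False

"it" takes "a chart" as antecedent — a donkey pronoun bound across the clause boundary.
Strong reading: for every (n,c) with opened(n,c), updated(n,c).
Restrictor pairs: (n1,c1) ✓  (n1,c2) ✓  (n1,c3) ✓  (n1,c4) ✓  (n1,c5) ✓  (n2,c1) ✓  (n2,c2) ✓  (n2,c3) ✓  (n2,c4) ✓  (n2,c5) ✗  (n3,c2) ✓  (n3,c3) ✓  (n3,c4) ✓  (n4,c3) ✓  (n4,c5) ✓
Counterexample: (n2,c5) is in opened but fails the scope.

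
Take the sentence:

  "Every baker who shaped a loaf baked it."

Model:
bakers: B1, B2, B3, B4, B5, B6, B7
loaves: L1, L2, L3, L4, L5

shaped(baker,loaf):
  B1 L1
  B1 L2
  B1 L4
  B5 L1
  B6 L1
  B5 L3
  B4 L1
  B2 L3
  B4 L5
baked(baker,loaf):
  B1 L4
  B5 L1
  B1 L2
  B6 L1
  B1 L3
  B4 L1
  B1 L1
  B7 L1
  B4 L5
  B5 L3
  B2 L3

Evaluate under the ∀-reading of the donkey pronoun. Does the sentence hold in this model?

True

"it" takes "a loaf" as antecedent — a donkey pronoun bound across the clause boundary.
Strong reading: for every (b,l) with shaped(b,l), baked(b,l).
Restrictor pairs: (B1,L1) ✓  (B1,L2) ✓  (B1,L4) ✓  (B2,L3) ✓  (B4,L1) ✓  (B4,L5) ✓  (B5,L1) ✓  (B5,L3) ✓  (B6,L1) ✓
Every restrictor pair satisfies the scope.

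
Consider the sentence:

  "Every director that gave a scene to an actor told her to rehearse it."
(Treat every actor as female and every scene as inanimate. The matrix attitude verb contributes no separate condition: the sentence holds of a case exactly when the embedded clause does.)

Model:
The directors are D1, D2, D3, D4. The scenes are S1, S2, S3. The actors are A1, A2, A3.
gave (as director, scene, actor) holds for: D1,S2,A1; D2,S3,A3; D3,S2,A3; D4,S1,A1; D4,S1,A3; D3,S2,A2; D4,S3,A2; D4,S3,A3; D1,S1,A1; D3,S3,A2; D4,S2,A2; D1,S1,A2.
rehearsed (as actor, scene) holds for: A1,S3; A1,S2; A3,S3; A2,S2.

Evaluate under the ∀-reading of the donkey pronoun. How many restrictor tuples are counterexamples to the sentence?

7

"her" takes "an actor" as antecedent and "it" takes "a scene"; both are donkey pronouns co-varying with the restrictor.
Strong reading: for every (d,s,a) with gave(d,s,a), rehearsed(a,s).
Restrictor triples: (D1,S1,A1)→rehearsed(A1,S1) ✗  (D1,S1,A2)→rehearsed(A2,S1) ✗  (D1,S2,A1)→rehearsed(A1,S2) ✓  (D2,S3,A3)→rehearsed(A3,S3) ✓  (D3,S2,A2)→rehearsed(A2,S2) ✓  (D3,S2,A3)→rehearsed(A3,S2) ✗  (D3,S3,A2)→rehearsed(A2,S3) ✗  (D4,S1,A1)→rehearsed(A1,S1) ✗  (D4,S1,A3)→rehearsed(A3,S1) ✗  (D4,S2,A2)→rehearsed(A2,S2) ✓  (D4,S3,A2)→rehearsed(A2,S3) ✗  (D4,S3,A3)→rehearsed(A3,S3) ✓
Counterexamples (restrictor triples failing the scope): 7.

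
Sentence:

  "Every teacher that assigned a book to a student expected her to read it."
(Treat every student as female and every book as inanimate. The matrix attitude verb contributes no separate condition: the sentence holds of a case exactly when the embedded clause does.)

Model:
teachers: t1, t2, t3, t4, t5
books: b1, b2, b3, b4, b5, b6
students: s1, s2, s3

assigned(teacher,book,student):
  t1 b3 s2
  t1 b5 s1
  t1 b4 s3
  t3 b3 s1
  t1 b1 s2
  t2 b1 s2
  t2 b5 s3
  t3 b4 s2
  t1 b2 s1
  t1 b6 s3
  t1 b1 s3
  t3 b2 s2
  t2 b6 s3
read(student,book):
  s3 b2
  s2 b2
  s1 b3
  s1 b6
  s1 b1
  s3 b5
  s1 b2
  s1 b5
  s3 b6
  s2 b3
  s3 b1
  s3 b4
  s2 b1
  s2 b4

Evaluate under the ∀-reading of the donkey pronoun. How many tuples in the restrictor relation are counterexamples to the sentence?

"her" takes "a student" as antecedent and "it" takes "a book"; both are donkey pronouns co-varying with the restrictor.
Strong reading: for every (t,b,s) with assigned(t,b,s), read(s,b).
Restrictor triples: (t1,b1,s2)→read(s2,b1) ✓  (t1,b1,s3)→read(s3,b1) ✓  (t1,b2,s1)→read(s1,b2) ✓  (t1,b3,s2)→read(s2,b3) ✓  (t1,b4,s3)→read(s3,b4) ✓  (t1,b5,s1)→read(s1,b5) ✓  (t1,b6,s3)→read(s3,b6) ✓  (t2,b1,s2)→read(s2,b1) ✓  (t2,b5,s3)→read(s3,b5) ✓  (t2,b6,s3)→read(s3,b6) ✓  (t3,b2,s2)→read(s2,b2) ✓  (t3,b3,s1)→read(s1,b3) ✓  (t3,b4,s2)→read(s2,b4) ✓
Counterexamples (restrictor triples failing the scope): 0.

0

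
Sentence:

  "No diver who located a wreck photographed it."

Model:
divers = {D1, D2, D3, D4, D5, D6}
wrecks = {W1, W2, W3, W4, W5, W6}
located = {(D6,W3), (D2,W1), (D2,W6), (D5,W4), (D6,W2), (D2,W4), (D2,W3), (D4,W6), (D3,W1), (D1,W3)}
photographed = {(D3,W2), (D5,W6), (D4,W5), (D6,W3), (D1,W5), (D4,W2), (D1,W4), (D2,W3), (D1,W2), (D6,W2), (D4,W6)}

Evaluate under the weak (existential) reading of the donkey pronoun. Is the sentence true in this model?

False

"it" takes "a wreck" as antecedent — a donkey pronoun bound across the clause boundary.
Truth condition: for no (d,w) with located(d,w) does photographed(d,w) hold.
Restrictor pairs — does the scope hold? (D1,W3):fails  (D2,W1):fails  (D2,W3):holds  (D2,W4):fails  (D2,W6):fails  (D3,W1):fails  (D4,W6):holds  (D5,W4):fails  (D6,W2):holds  (D6,W3):holds
Scope holds for 4 pair(s), so the sentence is false.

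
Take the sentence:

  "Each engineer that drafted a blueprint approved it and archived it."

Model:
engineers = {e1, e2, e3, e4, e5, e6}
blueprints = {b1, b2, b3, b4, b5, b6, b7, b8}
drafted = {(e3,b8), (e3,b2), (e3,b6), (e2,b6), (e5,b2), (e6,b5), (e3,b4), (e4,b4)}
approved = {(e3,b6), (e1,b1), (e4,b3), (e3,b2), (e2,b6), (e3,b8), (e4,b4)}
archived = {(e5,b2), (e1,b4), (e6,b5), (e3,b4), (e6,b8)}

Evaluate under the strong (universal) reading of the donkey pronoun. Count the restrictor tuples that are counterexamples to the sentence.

8

"it" takes "a blueprint" as antecedent — a donkey pronoun bound across the clause boundary.
Strong reading: for every (e,b) with drafted(e,b), approved(e,b) ∧ archived(e,b).
Restrictor pairs: (e2,b6) ✗  (e3,b2) ✗  (e3,b4) ✗  (e3,b6) ✗  (e3,b8) ✗  (e4,b4) ✗  (e5,b2) ✗  (e6,b5) ✗
Counterexamples (restrictor pairs failing the scope): 8.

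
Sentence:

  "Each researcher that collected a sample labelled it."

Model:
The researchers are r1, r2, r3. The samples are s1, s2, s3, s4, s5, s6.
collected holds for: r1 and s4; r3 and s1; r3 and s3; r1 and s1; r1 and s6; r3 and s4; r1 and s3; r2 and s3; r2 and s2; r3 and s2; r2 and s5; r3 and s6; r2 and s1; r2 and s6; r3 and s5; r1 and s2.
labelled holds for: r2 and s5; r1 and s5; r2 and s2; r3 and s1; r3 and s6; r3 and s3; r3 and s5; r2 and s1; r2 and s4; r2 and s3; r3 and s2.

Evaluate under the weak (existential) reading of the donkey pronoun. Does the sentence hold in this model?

False

"it" takes "a sample" as antecedent — a donkey pronoun bound across the clause boundary.
Weak reading: every researcher r with some collected-sample has at least one collected-sample s such that labelled(r,s).
Per researcher: r1:✗  r2:✓  r3:✓
r1 has no witness among its collected-samples.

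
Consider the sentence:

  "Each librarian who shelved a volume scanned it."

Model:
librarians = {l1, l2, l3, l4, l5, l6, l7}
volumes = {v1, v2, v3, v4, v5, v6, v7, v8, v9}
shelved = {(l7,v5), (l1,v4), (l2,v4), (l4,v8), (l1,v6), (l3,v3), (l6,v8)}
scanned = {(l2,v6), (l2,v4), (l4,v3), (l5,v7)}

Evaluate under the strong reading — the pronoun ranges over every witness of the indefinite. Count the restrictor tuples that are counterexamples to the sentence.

6

"it" takes "a volume" as antecedent — a donkey pronoun bound across the clause boundary.
Strong reading: for every (l,v) with shelved(l,v), scanned(l,v).
Restrictor pairs: (l1,v4) ✗  (l1,v6) ✗  (l2,v4) ✓  (l3,v3) ✗  (l4,v8) ✗  (l6,v8) ✗  (l7,v5) ✗
Counterexamples (restrictor pairs failing the scope): 6.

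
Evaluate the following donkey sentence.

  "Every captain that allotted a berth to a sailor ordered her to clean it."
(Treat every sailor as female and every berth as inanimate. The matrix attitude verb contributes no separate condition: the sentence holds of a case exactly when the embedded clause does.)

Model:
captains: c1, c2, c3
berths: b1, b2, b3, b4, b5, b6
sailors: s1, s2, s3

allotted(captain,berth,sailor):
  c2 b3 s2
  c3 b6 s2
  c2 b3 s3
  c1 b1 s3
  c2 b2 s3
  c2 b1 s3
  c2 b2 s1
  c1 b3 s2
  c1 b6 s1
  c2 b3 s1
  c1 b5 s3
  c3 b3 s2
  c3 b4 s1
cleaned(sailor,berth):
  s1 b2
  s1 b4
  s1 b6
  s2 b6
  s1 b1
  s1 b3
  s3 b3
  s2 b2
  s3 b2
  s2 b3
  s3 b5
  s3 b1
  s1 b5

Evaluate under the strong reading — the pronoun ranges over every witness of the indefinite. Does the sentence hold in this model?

"her" takes "a sailor" as antecedent and "it" takes "a berth"; both are donkey pronouns co-varying with the restrictor.
Strong reading: for every (c,b,s) with allotted(c,b,s), cleaned(s,b).
Restrictor triples: (c1,b1,s3)→cleaned(s3,b1) ✓  (c1,b3,s2)→cleaned(s2,b3) ✓  (c1,b5,s3)→cleaned(s3,b5) ✓  (c1,b6,s1)→cleaned(s1,b6) ✓  (c2,b1,s3)→cleaned(s3,b1) ✓  (c2,b2,s1)→cleaned(s1,b2) ✓  (c2,b2,s3)→cleaned(s3,b2) ✓  (c2,b3,s1)→cleaned(s1,b3) ✓  (c2,b3,s2)→cleaned(s2,b3) ✓  (c2,b3,s3)→cleaned(s3,b3) ✓  (c3,b3,s2)→cleaned(s2,b3) ✓  (c3,b4,s1)→cleaned(s1,b4) ✓  (c3,b6,s2)→cleaned(s2,b6) ✓
Every restrictor triple satisfies the scope.

True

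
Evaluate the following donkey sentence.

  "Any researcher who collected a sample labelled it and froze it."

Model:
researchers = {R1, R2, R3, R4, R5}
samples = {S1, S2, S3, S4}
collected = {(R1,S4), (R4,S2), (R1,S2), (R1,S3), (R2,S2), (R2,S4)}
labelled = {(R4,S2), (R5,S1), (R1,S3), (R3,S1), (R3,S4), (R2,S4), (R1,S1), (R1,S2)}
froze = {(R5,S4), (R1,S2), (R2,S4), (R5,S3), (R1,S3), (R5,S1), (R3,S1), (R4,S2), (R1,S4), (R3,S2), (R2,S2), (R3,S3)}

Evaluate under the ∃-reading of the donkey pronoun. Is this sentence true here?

"it" takes "a sample" as antecedent — a donkey pronoun bound across the clause boundary.
Weak reading: every researcher r with some collected-sample has at least one collected-sample s such that labelled(r,s) ∧ froze(r,s).
Per researcher: R1:✓  R2:✓  R4:✓
Every researcher in the restrictor has a witness.

True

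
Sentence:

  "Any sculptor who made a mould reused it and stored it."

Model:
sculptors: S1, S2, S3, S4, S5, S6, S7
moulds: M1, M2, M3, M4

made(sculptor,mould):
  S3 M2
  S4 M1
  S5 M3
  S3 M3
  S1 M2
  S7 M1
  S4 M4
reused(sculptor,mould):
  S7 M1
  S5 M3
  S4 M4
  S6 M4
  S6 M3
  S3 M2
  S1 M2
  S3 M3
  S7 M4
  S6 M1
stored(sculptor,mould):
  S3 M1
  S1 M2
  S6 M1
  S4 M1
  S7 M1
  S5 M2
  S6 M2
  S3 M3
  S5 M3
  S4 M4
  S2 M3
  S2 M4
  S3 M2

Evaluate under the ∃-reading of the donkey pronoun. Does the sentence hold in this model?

True

"it" takes "a mould" as antecedent — a donkey pronoun bound across the clause boundary.
Weak reading: every sculptor s with some made-mould has at least one made-mould m such that reused(s,m) ∧ stored(s,m).
Per sculptor: S1:✓  S3:✓  S4:✓  S5:✓  S7:✓
Every sculptor in the restrictor has a witness.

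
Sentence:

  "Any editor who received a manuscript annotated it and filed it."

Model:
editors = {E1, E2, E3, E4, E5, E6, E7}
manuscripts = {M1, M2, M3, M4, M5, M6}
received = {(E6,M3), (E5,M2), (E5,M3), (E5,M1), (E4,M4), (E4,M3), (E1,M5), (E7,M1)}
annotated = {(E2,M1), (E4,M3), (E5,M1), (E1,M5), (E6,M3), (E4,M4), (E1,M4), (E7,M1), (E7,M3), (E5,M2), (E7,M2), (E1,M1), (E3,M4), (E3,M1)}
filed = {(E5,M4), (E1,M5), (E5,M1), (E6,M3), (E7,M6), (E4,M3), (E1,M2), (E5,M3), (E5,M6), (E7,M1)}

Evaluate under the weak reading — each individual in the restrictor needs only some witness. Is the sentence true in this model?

True

"it" takes "a manuscript" as antecedent — a donkey pronoun bound across the clause boundary.
Weak reading: every editor e with some received-manuscript has at least one received-manuscript m such that annotated(e,m) ∧ filed(e,m).
Per editor: E1:✓  E4:✓  E5:✓  E6:✓  E7:✓
Every editor in the restrictor has a witness.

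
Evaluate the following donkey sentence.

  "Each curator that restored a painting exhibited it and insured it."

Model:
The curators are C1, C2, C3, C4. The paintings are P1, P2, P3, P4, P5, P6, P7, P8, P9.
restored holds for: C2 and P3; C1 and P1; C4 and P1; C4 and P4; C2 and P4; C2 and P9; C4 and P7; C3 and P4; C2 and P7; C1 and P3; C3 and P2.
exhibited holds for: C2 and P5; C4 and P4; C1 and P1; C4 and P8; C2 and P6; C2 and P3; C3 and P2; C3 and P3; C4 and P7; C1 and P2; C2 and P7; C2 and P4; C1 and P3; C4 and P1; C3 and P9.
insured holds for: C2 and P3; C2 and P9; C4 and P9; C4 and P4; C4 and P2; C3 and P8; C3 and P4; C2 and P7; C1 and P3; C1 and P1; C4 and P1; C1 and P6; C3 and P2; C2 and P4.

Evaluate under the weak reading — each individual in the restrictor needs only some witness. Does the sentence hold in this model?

"it" takes "a painting" as antecedent — a donkey pronoun bound across the clause boundary.
Weak reading: every curator c with some restored-painting has at least one restored-painting p such that exhibited(c,p) ∧ insured(c,p).
Per curator: C1:✓  C2:✓  C3:✓  C4:✓
Every curator in the restrictor has a witness.

True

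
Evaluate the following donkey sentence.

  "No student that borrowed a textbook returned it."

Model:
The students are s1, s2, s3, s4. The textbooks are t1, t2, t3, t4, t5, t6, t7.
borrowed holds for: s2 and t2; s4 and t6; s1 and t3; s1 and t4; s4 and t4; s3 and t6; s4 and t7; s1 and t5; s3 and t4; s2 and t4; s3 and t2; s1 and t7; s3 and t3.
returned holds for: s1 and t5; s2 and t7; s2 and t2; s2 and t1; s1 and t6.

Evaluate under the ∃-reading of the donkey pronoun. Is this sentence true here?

False

"it" takes "a textbook" as antecedent — a donkey pronoun bound across the clause boundary.
Truth condition: for no (s,t) with borrowed(s,t) does returned(s,t) hold.
Restrictor pairs — does the scope hold? (s1,t3):fails  (s1,t4):fails  (s1,t5):holds  (s1,t7):fails  (s2,t2):holds  (s2,t4):fails  (s3,t2):fails  (s3,t3):fails  (s3,t4):fails  (s3,t6):fails  (s4,t4):fails  (s4,t6):fails  (s4,t7):fails
Scope holds for 2 pair(s), so the sentence is false.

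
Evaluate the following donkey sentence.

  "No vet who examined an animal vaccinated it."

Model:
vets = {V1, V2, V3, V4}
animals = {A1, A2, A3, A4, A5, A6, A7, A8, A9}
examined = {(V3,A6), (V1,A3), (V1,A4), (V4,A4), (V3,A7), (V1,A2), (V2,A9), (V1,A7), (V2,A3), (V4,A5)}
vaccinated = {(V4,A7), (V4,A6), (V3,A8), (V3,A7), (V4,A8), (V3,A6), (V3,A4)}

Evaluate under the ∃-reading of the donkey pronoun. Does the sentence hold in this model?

False

"it" takes "an animal" as antecedent — a donkey pronoun bound across the clause boundary.
Truth condition: for no (v,a) with examined(v,a) does vaccinated(v,a) hold.
Restrictor pairs — does the scope hold? (V1,A2):fails  (V1,A3):fails  (V1,A4):fails  (V1,A7):fails  (V2,A3):fails  (V2,A9):fails  (V3,A6):holds  (V3,A7):holds  (V4,A4):fails  (V4,A5):fails
Scope holds for 2 pair(s), so the sentence is false.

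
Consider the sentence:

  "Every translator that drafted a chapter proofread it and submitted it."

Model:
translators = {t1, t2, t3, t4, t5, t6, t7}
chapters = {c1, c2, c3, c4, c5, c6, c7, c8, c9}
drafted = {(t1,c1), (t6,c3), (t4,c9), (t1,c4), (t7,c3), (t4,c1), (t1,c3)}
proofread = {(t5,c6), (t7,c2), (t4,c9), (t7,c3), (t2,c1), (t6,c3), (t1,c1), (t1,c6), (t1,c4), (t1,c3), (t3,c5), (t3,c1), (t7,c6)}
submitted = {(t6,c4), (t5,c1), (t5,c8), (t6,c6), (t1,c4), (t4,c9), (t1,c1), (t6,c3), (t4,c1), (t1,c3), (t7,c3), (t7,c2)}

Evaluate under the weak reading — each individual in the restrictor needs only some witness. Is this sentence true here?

"it" takes "a chapter" as antecedent — a donkey pronoun bound across the clause boundary.
Weak reading: every translator t with some drafted-chapter has at least one drafted-chapter c such that proofread(t,c) ∧ submitted(t,c).
Per translator: t1:✓  t4:✓  t6:✓  t7:✓
Every translator in the restrictor has a witness.

True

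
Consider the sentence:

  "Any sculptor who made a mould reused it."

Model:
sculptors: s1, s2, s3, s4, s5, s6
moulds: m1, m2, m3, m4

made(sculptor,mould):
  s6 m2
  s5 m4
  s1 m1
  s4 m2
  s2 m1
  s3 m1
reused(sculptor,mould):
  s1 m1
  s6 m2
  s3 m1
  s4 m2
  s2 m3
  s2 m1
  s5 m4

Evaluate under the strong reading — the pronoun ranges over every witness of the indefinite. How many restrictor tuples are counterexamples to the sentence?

0

"it" takes "a mould" as antecedent — a donkey pronoun bound across the clause boundary.
Strong reading: for every (s,m) with made(s,m), reused(s,m).
Restrictor pairs: (s1,m1) ✓  (s2,m1) ✓  (s3,m1) ✓  (s4,m2) ✓  (s5,m4) ✓  (s6,m2) ✓
Counterexamples (restrictor pairs failing the scope): 0.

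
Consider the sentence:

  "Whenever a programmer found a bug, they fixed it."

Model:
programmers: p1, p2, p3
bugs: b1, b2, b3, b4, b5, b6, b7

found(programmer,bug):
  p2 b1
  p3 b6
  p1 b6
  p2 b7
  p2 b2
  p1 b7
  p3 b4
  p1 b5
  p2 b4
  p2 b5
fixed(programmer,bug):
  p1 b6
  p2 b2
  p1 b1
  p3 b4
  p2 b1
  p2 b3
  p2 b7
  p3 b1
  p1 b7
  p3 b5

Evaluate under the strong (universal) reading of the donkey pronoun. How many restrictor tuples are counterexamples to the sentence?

"it" takes "a bug" as antecedent — a donkey pronoun bound across the clause boundary.
Strong reading: for every (p,b) with found(p,b), fixed(p,b).
Restrictor pairs: (p1,b5) ✗  (p1,b6) ✓  (p1,b7) ✓  (p2,b1) ✓  (p2,b2) ✓  (p2,b4) ✗  (p2,b5) ✗  (p2,b7) ✓  (p3,b4) ✓  (p3,b6) ✗
Counterexamples (restrictor pairs failing the scope): 4.

4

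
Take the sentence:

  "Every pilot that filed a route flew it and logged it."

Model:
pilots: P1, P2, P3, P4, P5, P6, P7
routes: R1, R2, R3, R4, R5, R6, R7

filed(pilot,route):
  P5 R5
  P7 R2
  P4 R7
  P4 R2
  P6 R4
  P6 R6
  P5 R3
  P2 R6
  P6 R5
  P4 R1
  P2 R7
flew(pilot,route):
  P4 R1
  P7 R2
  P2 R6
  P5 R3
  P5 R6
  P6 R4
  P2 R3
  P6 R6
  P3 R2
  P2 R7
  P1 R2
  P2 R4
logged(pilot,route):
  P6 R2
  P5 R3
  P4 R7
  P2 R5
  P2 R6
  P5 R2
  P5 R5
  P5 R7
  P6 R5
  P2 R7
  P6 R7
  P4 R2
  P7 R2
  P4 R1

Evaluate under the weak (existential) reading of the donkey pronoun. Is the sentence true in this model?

False

"it" takes "a route" as antecedent — a donkey pronoun bound across the clause boundary.
Weak reading: every pilot p with some filed-route has at least one filed-route r such that flew(p,r) ∧ logged(p,r).
Per pilot: P2:✓  P4:✓  P5:✓  P6:✗  P7:✓
P6 has no witness among its filed-routes.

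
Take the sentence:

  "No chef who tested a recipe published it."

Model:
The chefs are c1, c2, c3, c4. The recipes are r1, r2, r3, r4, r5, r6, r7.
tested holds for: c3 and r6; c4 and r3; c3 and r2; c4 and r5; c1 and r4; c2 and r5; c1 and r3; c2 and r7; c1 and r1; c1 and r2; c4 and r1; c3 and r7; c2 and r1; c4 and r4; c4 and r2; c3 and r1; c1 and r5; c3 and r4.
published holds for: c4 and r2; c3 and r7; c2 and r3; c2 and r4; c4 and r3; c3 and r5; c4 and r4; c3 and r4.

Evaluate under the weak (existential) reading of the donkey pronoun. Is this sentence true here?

False

"it" takes "a recipe" as antecedent — a donkey pronoun bound across the clause boundary.
Truth condition: for no (c,r) with tested(c,r) does published(c,r) hold.
Restrictor pairs — does the scope hold? (c1,r1):fails  (c1,r2):fails  (c1,r3):fails  (c1,r4):fails  (c1,r5):fails  (c2,r1):fails  (c2,r5):fails  (c2,r7):fails  (c3,r1):fails  (c3,r2):fails  (c3,r4):holds  (c3,r6):fails  (c3,r7):holds  (c4,r1):fails  (c4,r2):holds  (c4,r3):holds  (c4,r4):holds  (c4,r5):fails
Scope holds for 5 pair(s), so the sentence is false.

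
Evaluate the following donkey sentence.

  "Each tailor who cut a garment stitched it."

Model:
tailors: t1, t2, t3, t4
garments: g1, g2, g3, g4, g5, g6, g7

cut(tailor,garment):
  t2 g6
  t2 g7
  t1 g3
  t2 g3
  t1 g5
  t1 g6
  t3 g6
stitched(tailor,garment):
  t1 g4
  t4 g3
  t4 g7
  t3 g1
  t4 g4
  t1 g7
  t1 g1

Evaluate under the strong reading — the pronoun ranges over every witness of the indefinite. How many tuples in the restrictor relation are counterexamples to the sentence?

7

"it" takes "a garment" as antecedent — a donkey pronoun bound across the clause boundary.
Strong reading: for every (t,g) with cut(t,g), stitched(t,g).
Restrictor pairs: (t1,g3) ✗  (t1,g5) ✗  (t1,g6) ✗  (t2,g3) ✗  (t2,g6) ✗  (t2,g7) ✗  (t3,g6) ✗
Counterexamples (restrictor pairs failing the scope): 7.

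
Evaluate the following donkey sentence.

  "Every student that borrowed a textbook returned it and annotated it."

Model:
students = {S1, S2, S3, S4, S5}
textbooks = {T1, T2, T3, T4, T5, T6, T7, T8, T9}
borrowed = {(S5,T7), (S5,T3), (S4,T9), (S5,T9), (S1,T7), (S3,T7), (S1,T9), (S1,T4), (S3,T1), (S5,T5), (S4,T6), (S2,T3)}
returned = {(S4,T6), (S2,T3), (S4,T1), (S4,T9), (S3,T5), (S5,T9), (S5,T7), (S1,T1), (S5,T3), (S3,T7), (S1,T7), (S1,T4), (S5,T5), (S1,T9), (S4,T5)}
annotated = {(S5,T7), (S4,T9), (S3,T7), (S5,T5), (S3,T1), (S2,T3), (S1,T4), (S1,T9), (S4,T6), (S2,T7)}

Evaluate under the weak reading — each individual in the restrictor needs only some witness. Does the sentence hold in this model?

"it" takes "a textbook" as antecedent — a donkey pronoun bound across the clause boundary.
Weak reading: every student s with some borrowed-textbook has at least one borrowed-textbook t such that returned(s,t) ∧ annotated(s,t).
Per student: S1:✓  S2:✓  S3:✓  S4:✓  S5:✓
Every student in the restrictor has a witness.

True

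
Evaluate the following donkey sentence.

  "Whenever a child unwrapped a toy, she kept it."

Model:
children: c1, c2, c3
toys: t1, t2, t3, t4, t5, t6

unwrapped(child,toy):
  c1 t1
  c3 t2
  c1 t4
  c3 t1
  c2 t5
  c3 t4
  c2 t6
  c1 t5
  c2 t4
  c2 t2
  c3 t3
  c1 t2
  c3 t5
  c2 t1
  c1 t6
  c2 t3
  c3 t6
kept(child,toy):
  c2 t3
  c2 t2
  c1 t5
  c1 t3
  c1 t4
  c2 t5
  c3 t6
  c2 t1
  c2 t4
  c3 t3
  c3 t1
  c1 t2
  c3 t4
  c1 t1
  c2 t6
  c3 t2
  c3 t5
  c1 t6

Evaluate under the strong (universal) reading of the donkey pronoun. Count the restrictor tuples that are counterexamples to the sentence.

0

"it" takes "a toy" as antecedent — a donkey pronoun bound across the clause boundary.
Strong reading: for every (c,t) with unwrapped(c,t), kept(c,t).
Restrictor pairs: (c1,t1) ✓  (c1,t2) ✓  (c1,t4) ✓  (c1,t5) ✓  (c1,t6) ✓  (c2,t1) ✓  (c2,t2) ✓  (c2,t3) ✓  (c2,t4) ✓  (c2,t5) ✓  (c2,t6) ✓  (c3,t1) ✓  (c3,t2) ✓  (c3,t3) ✓  (c3,t4) ✓  (c3,t5) ✓  (c3,t6) ✓
Counterexamples (restrictor pairs failing the scope): 0.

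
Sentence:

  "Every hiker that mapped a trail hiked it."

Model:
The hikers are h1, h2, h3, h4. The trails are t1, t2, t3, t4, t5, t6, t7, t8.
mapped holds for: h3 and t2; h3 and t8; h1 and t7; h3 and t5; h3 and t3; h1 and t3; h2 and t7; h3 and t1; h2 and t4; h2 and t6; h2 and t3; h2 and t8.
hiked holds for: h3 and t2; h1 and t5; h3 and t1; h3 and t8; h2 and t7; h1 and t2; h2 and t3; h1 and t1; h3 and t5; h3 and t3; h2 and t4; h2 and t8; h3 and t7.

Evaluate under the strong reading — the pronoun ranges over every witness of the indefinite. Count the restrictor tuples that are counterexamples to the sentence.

3

"it" takes "a trail" as antecedent — a donkey pronoun bound across the clause boundary.
Strong reading: for every (h,t) with mapped(h,t), hiked(h,t).
Restrictor pairs: (h1,t3) ✗  (h1,t7) ✗  (h2,t3) ✓  (h2,t4) ✓  (h2,t6) ✗  (h2,t7) ✓  (h2,t8) ✓  (h3,t1) ✓  (h3,t2) ✓  (h3,t3) ✓  (h3,t5) ✓  (h3,t8) ✓
Counterexamples (restrictor pairs failing the scope): 3.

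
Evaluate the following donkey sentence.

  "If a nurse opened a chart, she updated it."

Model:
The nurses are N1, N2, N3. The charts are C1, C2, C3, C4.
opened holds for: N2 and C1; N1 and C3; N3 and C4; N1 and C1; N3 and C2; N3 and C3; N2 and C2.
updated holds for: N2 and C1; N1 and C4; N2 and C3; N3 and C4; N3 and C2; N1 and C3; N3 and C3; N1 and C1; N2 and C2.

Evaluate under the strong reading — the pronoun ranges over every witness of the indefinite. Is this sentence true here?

"it" takes "a chart" as antecedent — a donkey pronoun bound across the clause boundary.
Strong reading: for every (n,c) with opened(n,c), updated(n,c).
Restrictor pairs: (N1,C1) ✓  (N1,C3) ✓  (N2,C1) ✓  (N2,C2) ✓  (N3,C2) ✓  (N3,C3) ✓  (N3,C4) ✓
Every restrictor pair satisfies the scope.

True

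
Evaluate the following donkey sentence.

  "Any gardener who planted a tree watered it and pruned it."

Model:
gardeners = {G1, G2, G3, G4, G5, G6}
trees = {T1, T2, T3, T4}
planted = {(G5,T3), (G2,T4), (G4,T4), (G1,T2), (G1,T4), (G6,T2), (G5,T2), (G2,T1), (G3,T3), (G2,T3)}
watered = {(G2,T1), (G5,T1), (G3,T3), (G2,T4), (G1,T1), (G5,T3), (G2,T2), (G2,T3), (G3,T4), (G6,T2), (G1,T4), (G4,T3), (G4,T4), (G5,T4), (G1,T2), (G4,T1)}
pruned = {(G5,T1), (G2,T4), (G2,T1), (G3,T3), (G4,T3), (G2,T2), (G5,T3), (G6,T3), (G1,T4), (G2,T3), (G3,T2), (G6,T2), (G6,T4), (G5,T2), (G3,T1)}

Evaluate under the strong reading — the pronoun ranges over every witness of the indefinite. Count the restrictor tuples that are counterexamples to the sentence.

"it" takes "a tree" as antecedent — a donkey pronoun bound across the clause boundary.
Strong reading: for every (g,t) with planted(g,t), watered(g,t) ∧ pruned(g,t).
Restrictor pairs: (G1,T2) ✗  (G1,T4) ✓  (G2,T1) ✓  (G2,T3) ✓  (G2,T4) ✓  (G3,T3) ✓  (G4,T4) ✗  (G5,T2) ✗  (G5,T3) ✓  (G6,T2) ✓
Counterexamples (restrictor pairs failing the scope): 3.

3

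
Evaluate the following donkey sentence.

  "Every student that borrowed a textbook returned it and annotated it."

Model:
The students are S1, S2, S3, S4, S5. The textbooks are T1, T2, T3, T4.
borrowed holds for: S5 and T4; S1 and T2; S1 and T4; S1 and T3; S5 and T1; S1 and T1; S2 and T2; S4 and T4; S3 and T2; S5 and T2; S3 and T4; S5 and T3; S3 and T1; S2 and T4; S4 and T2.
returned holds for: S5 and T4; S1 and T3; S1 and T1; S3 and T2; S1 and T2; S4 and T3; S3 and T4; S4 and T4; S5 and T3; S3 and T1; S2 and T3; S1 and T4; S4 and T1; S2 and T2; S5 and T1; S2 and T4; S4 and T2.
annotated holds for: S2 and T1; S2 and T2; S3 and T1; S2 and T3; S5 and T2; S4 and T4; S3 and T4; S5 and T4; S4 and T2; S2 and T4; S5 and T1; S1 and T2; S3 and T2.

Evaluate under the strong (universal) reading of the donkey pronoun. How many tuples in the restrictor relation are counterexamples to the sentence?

5

"it" takes "a textbook" as antecedent — a donkey pronoun bound across the clause boundary.
Strong reading: for every (s,t) with borrowed(s,t), returned(s,t) ∧ annotated(s,t).
Restrictor pairs: (S1,T1) ✗  (S1,T2) ✓  (S1,T3) ✗  (S1,T4) ✗  (S2,T2) ✓  (S2,T4) ✓  (S3,T1) ✓  (S3,T2) ✓  (S3,T4) ✓  (S4,T2) ✓  (S4,T4) ✓  (S5,T1) ✓  (S5,T2) ✗  (S5,T3) ✗  (S5,T4) ✓
Counterexamples (restrictor pairs failing the scope): 5.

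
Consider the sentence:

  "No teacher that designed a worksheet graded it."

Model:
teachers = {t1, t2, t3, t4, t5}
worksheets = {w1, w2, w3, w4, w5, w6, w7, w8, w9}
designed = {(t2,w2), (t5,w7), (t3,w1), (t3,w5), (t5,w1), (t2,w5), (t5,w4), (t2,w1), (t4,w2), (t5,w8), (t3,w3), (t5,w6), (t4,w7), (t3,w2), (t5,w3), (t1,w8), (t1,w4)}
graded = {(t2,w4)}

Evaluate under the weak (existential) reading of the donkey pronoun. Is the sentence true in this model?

"it" takes "a worksheet" as antecedent — a donkey pronoun bound across the clause boundary.
Truth condition: for no (t,w) with designed(t,w) does graded(t,w) hold.
Restrictor pairs — does the scope hold? (t1,w4):fails  (t1,w8):fails  (t2,w1):fails  (t2,w2):fails  (t2,w5):fails  (t3,w1):fails  (t3,w2):fails  (t3,w3):fails  (t3,w5):fails  (t4,w2):fails  (t4,w7):fails  (t5,w1):fails  (t5,w3):fails  (t5,w4):fails  (t5,w6):fails  (t5,w7):fails  (t5,w8):fails
Scope holds for no restrictor pair, so the sentence is true.

True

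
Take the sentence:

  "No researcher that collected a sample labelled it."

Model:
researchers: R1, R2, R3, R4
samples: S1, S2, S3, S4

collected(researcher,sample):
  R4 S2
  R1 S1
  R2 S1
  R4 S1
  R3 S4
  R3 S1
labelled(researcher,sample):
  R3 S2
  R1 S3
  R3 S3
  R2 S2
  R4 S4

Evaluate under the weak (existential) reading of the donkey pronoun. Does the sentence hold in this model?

True

"it" takes "a sample" as antecedent — a donkey pronoun bound across the clause boundary.
Truth condition: for no (r,s) with collected(r,s) does labelled(r,s) hold.
Restrictor pairs — does the scope hold? (R1,S1):fails  (R2,S1):fails  (R3,S1):fails  (R3,S4):fails  (R4,S1):fails  (R4,S2):fails
Scope holds for no restrictor pair, so the sentence is true.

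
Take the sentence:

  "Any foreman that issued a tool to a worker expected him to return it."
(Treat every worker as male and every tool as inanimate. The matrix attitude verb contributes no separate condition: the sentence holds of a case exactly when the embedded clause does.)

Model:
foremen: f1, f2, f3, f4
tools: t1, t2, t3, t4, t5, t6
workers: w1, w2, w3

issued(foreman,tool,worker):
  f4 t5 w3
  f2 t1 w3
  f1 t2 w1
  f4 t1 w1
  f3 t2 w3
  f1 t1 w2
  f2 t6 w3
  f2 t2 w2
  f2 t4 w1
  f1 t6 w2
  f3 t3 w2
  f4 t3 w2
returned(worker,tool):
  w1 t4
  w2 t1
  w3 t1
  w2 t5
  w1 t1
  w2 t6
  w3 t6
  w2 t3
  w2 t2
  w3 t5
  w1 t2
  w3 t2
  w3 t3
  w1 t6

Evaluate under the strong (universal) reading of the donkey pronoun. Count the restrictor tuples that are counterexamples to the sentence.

"him" takes "a worker" as antecedent and "it" takes "a tool"; both are donkey pronouns co-varying with the restrictor.
Strong reading: for every (f,t,w) with issued(f,t,w), returned(w,t).
Restrictor triples: (f1,t1,w2)→returned(w2,t1) ✓  (f1,t2,w1)→returned(w1,t2) ✓  (f1,t6,w2)→returned(w2,t6) ✓  (f2,t1,w3)→returned(w3,t1) ✓  (f2,t2,w2)→returned(w2,t2) ✓  (f2,t4,w1)→returned(w1,t4) ✓  (f2,t6,w3)→returned(w3,t6) ✓  (f3,t2,w3)→returned(w3,t2) ✓  (f3,t3,w2)→returned(w2,t3) ✓  (f4,t1,w1)→returned(w1,t1) ✓  (f4,t3,w2)→returned(w2,t3) ✓  (f4,t5,w3)→returned(w3,t5) ✓
Counterexamples (restrictor triples failing the scope): 0.

0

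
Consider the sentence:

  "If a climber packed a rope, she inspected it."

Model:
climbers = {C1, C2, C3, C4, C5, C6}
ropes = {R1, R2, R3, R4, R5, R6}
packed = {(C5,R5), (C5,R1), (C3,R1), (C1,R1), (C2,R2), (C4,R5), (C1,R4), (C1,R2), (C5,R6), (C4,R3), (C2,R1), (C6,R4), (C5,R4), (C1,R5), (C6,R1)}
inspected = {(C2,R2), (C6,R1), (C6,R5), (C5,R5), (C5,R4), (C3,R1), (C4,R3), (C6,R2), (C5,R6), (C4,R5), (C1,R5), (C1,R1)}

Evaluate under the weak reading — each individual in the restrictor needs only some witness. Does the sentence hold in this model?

True

"it" takes "a rope" as antecedent — a donkey pronoun bound across the clause boundary.
Weak reading: every climber c with some packed-rope has at least one packed-rope r such that inspected(c,r).
Per climber: C1:✓  C2:✓  C3:✓  C4:✓  C5:✓  C6:✓
Every climber in the restrictor has a witness.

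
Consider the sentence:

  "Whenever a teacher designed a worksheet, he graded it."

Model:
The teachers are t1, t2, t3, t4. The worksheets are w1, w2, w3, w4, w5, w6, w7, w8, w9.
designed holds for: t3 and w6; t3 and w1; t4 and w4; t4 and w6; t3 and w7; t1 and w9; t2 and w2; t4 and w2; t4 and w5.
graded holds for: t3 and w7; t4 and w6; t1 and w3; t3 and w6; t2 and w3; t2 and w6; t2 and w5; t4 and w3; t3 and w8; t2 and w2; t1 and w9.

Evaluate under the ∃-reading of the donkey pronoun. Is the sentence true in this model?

"it" takes "a worksheet" as antecedent — a donkey pronoun bound across the clause boundary.
Weak reading: every teacher t with some designed-worksheet has at least one designed-worksheet w such that graded(t,w).
Per teacher: t1:✓  t2:✓  t3:✓  t4:✓
Every teacher in the restrictor has a witness.

True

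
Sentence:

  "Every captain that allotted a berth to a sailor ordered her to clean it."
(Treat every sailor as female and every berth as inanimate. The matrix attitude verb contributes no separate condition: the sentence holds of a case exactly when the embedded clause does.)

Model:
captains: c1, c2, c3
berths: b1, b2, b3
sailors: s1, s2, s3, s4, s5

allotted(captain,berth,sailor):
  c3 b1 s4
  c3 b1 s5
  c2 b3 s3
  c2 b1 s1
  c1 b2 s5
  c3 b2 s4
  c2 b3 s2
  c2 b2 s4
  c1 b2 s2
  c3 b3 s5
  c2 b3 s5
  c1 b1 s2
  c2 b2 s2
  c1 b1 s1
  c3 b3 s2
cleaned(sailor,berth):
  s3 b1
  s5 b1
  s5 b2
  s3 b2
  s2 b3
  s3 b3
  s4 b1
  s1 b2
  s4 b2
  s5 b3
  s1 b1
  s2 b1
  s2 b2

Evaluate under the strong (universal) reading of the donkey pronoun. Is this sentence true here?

"her" takes "a sailor" as antecedent and "it" takes "a berth"; both are donkey pronouns co-varying with the restrictor.
Strong reading: for every (c,b,s) with allotted(c,b,s), cleaned(s,b).
Restrictor triples: (c1,b1,s1)→cleaned(s1,b1) ✓  (c1,b1,s2)→cleaned(s2,b1) ✓  (c1,b2,s2)→cleaned(s2,b2) ✓  (c1,b2,s5)→cleaned(s5,b2) ✓  (c2,b1,s1)→cleaned(s1,b1) ✓  (c2,b2,s2)→cleaned(s2,b2) ✓  (c2,b2,s4)→cleaned(s4,b2) ✓  (c2,b3,s2)→cleaned(s2,b3) ✓  (c2,b3,s3)→cleaned(s3,b3) ✓  (c2,b3,s5)→cleaned(s5,b3) ✓  (c3,b1,s4)→cleaned(s4,b1) ✓  (c3,b1,s5)→cleaned(s5,b1) ✓  (c3,b2,s4)→cleaned(s4,b2) ✓  (c3,b3,s2)→cleaned(s2,b3) ✓  (c3,b3,s5)→cleaned(s5,b3) ✓
Every restrictor triple satisfies the scope.

True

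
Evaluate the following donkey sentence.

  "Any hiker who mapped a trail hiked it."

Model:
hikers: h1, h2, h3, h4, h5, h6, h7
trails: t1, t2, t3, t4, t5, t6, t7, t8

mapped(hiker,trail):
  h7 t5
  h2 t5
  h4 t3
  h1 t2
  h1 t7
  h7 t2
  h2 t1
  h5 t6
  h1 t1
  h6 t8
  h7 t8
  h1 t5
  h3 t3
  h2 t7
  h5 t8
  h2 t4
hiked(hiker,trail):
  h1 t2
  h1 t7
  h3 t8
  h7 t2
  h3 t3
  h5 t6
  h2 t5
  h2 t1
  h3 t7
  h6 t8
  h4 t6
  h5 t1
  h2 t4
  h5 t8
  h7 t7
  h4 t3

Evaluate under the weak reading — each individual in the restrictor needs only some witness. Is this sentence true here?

"it" takes "a trail" as antecedent — a donkey pronoun bound across the clause boundary.
Weak reading: every hiker h with some mapped-trail has at least one mapped-trail t such that hiked(h,t).
Per hiker: h1:✓  h2:✓  h3:✓  h4:✓  h5:✓  h6:✓  h7:✓
Every hiker in the restrictor has a witness.

True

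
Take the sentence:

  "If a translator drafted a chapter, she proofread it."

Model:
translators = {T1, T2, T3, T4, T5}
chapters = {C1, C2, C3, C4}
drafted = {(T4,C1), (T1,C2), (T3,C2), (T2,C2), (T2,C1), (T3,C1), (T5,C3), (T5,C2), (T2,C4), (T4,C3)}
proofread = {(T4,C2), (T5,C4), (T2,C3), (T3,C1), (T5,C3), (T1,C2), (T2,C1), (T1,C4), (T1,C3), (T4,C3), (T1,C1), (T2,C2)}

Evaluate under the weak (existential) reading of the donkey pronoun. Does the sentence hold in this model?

True

"it" takes "a chapter" as antecedent — a donkey pronoun bound across the clause boundary.
Weak reading: every translator t with some drafted-chapter has at least one drafted-chapter c such that proofread(t,c).
Per translator: T1:✓  T2:✓  T3:✓  T4:✓  T5:✓
Every translator in the restrictor has a witness.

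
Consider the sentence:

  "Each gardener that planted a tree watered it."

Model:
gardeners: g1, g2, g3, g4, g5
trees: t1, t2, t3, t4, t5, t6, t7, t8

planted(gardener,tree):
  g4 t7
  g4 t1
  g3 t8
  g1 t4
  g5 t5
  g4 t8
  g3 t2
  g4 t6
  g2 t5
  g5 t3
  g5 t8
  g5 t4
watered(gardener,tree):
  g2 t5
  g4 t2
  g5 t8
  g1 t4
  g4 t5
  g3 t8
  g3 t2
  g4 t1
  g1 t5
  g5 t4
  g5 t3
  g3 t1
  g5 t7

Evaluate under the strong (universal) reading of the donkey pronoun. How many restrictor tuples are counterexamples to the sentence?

4

"it" takes "a tree" as antecedent — a donkey pronoun bound across the clause boundary.
Strong reading: for every (g,t) with planted(g,t), watered(g,t).
Restrictor pairs: (g1,t4) ✓  (g2,t5) ✓  (g3,t2) ✓  (g3,t8) ✓  (g4,t1) ✓  (g4,t6) ✗  (g4,t7) ✗  (g4,t8) ✗  (g5,t3) ✓  (g5,t4) ✓  (g5,t5) ✗  (g5,t8) ✓
Counterexamples (restrictor pairs failing the scope): 4.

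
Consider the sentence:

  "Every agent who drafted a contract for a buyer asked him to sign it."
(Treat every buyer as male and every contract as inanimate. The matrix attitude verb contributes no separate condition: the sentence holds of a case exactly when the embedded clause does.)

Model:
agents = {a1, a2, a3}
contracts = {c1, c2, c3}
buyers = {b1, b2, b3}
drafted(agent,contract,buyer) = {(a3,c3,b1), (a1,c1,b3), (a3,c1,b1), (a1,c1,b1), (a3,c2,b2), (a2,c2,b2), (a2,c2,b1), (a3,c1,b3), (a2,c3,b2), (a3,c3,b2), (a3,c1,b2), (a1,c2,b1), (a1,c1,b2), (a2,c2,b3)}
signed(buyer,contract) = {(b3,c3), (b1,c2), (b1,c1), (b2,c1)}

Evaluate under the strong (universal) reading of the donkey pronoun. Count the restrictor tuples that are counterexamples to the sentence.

"him" takes "a buyer" as antecedent and "it" takes "a contract"; both are donkey pronouns co-varying with the restrictor.
Strong reading: for every (a,c,b) with drafted(a,c,b), signed(b,c).
Restrictor triples: (a1,c1,b1)→signed(b1,c1) ✓  (a1,c1,b2)→signed(b2,c1) ✓  (a1,c1,b3)→signed(b3,c1) ✗  (a1,c2,b1)→signed(b1,c2) ✓  (a2,c2,b1)→signed(b1,c2) ✓  (a2,c2,b2)→signed(b2,c2) ✗  (a2,c2,b3)→signed(b3,c2) ✗  (a2,c3,b2)→signed(b2,c3) ✗  (a3,c1,b1)→signed(b1,c1) ✓  (a3,c1,b2)→signed(b2,c1) ✓  (a3,c1,b3)→signed(b3,c1) ✗  (a3,c2,b2)→signed(b2,c2) ✗  (a3,c3,b1)→signed(b1,c3) ✗  (a3,c3,b2)→signed(b2,c3) ✗
Counterexamples (restrictor triples failing the scope): 8.

8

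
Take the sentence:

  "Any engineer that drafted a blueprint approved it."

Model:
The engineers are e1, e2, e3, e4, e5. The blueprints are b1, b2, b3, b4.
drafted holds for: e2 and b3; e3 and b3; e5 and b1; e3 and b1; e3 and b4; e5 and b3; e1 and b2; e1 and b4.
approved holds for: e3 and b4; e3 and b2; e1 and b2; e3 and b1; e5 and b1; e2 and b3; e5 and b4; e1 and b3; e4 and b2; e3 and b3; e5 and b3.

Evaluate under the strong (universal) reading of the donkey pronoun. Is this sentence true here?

False

"it" takes "a blueprint" as antecedent — a donkey pronoun bound across the clause boundary.
Strong reading: for every (e,b) with drafted(e,b), approved(e,b).
Restrictor pairs: (e1,b2) ✓  (e1,b4) ✗  (e2,b3) ✓  (e3,b1) ✓  (e3,b3) ✓  (e3,b4) ✓  (e5,b1) ✓  (e5,b3) ✓
Counterexample: (e1,b4) is in drafted but fails the scope.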